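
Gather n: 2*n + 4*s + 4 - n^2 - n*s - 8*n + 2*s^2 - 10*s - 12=-n^2 + n*(-s - 6) + 2*s^2 - 6*s - 8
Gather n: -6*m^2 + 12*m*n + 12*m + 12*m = -6*m^2 + 12*m*n + 24*m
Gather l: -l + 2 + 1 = 3 - l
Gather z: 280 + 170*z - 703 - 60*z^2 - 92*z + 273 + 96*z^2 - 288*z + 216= 36*z^2 - 210*z + 66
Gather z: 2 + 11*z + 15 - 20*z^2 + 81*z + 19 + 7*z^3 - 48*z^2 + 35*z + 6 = 7*z^3 - 68*z^2 + 127*z + 42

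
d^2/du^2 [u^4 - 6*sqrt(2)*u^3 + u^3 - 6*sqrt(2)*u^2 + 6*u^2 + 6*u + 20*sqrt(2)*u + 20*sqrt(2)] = 12*u^2 - 36*sqrt(2)*u + 6*u - 12*sqrt(2) + 12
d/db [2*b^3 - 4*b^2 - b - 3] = 6*b^2 - 8*b - 1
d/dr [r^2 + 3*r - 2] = 2*r + 3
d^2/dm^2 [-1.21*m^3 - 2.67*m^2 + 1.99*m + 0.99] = -7.26*m - 5.34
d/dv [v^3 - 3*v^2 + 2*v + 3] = 3*v^2 - 6*v + 2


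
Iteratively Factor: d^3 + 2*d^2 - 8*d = (d + 4)*(d^2 - 2*d) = (d - 2)*(d + 4)*(d)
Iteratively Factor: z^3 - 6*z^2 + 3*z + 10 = (z + 1)*(z^2 - 7*z + 10) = (z - 2)*(z + 1)*(z - 5)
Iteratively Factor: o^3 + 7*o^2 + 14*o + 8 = (o + 2)*(o^2 + 5*o + 4) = (o + 1)*(o + 2)*(o + 4)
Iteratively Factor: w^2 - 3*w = (w - 3)*(w)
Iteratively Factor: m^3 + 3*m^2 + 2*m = (m + 1)*(m^2 + 2*m) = (m + 1)*(m + 2)*(m)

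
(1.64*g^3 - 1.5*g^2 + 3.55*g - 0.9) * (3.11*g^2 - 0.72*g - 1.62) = 5.1004*g^5 - 5.8458*g^4 + 9.4637*g^3 - 2.925*g^2 - 5.103*g + 1.458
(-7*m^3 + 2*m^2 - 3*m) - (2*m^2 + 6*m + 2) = -7*m^3 - 9*m - 2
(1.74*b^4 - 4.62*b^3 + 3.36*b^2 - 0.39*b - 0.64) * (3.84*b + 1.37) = 6.6816*b^5 - 15.357*b^4 + 6.573*b^3 + 3.1056*b^2 - 2.9919*b - 0.8768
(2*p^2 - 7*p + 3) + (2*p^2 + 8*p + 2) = 4*p^2 + p + 5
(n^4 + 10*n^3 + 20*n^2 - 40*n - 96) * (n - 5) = n^5 + 5*n^4 - 30*n^3 - 140*n^2 + 104*n + 480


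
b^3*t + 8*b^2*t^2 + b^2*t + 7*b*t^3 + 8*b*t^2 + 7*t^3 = (b + t)*(b + 7*t)*(b*t + t)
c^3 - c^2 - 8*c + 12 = (c - 2)^2*(c + 3)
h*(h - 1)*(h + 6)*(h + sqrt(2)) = h^4 + sqrt(2)*h^3 + 5*h^3 - 6*h^2 + 5*sqrt(2)*h^2 - 6*sqrt(2)*h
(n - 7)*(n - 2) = n^2 - 9*n + 14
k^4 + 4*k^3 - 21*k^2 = k^2*(k - 3)*(k + 7)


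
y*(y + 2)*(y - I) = y^3 + 2*y^2 - I*y^2 - 2*I*y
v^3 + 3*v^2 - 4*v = v*(v - 1)*(v + 4)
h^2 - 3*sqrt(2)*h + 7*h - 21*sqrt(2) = (h + 7)*(h - 3*sqrt(2))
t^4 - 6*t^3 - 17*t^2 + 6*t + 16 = (t - 8)*(t - 1)*(t + 1)*(t + 2)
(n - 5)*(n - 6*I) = n^2 - 5*n - 6*I*n + 30*I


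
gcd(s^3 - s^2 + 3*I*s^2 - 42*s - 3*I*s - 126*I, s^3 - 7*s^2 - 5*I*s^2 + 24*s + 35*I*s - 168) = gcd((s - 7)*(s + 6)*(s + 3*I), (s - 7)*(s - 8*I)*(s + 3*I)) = s^2 + s*(-7 + 3*I) - 21*I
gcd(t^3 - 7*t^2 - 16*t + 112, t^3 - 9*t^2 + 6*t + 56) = t^2 - 11*t + 28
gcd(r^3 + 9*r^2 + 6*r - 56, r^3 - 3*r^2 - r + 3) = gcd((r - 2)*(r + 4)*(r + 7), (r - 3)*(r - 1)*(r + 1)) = 1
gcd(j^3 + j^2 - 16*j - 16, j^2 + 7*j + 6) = j + 1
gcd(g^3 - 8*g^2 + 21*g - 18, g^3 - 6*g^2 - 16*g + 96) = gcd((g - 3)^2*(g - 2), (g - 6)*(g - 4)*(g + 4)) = 1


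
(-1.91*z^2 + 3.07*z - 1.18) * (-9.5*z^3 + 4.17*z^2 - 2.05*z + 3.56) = 18.145*z^5 - 37.1297*z^4 + 27.9274*z^3 - 18.0137*z^2 + 13.3482*z - 4.2008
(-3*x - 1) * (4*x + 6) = -12*x^2 - 22*x - 6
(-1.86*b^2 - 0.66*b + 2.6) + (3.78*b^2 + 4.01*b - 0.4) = 1.92*b^2 + 3.35*b + 2.2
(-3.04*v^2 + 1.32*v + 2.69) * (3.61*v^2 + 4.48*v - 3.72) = -10.9744*v^4 - 8.854*v^3 + 26.9333*v^2 + 7.1408*v - 10.0068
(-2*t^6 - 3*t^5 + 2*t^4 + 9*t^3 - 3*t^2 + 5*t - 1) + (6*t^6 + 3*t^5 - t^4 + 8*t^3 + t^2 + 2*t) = 4*t^6 + t^4 + 17*t^3 - 2*t^2 + 7*t - 1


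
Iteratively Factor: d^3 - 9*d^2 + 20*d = (d)*(d^2 - 9*d + 20) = d*(d - 5)*(d - 4)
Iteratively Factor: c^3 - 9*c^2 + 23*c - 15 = (c - 3)*(c^2 - 6*c + 5) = (c - 5)*(c - 3)*(c - 1)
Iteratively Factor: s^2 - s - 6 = (s + 2)*(s - 3)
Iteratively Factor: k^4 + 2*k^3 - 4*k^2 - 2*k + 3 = (k - 1)*(k^3 + 3*k^2 - k - 3) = (k - 1)^2*(k^2 + 4*k + 3) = (k - 1)^2*(k + 3)*(k + 1)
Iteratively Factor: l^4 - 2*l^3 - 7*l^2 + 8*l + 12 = (l - 3)*(l^3 + l^2 - 4*l - 4) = (l - 3)*(l + 2)*(l^2 - l - 2) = (l - 3)*(l - 2)*(l + 2)*(l + 1)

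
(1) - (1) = 0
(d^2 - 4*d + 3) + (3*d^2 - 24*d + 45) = 4*d^2 - 28*d + 48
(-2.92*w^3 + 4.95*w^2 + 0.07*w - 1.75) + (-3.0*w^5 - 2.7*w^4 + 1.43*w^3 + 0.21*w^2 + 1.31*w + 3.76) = -3.0*w^5 - 2.7*w^4 - 1.49*w^3 + 5.16*w^2 + 1.38*w + 2.01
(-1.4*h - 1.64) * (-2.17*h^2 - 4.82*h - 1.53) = 3.038*h^3 + 10.3068*h^2 + 10.0468*h + 2.5092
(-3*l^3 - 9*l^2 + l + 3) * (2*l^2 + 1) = -6*l^5 - 18*l^4 - l^3 - 3*l^2 + l + 3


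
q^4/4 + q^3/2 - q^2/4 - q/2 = q*(q/2 + 1/2)*(q/2 + 1)*(q - 1)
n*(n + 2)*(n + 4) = n^3 + 6*n^2 + 8*n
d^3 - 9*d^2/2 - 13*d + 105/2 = (d - 5)*(d - 3)*(d + 7/2)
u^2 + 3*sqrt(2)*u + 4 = (u + sqrt(2))*(u + 2*sqrt(2))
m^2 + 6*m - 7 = (m - 1)*(m + 7)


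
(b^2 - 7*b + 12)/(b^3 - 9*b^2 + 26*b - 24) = 1/(b - 2)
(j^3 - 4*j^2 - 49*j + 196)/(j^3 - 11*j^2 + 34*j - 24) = (j^2 - 49)/(j^2 - 7*j + 6)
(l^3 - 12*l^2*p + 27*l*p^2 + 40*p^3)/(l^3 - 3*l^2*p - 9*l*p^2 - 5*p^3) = (l - 8*p)/(l + p)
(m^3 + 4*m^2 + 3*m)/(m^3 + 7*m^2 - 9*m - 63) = m*(m + 1)/(m^2 + 4*m - 21)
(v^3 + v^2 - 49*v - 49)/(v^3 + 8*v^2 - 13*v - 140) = (v^2 - 6*v - 7)/(v^2 + v - 20)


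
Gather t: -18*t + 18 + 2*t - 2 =16 - 16*t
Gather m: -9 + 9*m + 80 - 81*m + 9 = 80 - 72*m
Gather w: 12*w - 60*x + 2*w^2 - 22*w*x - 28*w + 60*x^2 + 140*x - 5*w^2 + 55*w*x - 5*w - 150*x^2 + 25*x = -3*w^2 + w*(33*x - 21) - 90*x^2 + 105*x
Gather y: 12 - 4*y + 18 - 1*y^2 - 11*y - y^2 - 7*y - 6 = -2*y^2 - 22*y + 24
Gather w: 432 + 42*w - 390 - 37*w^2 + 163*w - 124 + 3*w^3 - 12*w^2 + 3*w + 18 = 3*w^3 - 49*w^2 + 208*w - 64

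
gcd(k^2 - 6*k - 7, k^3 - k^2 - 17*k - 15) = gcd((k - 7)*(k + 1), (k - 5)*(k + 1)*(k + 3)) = k + 1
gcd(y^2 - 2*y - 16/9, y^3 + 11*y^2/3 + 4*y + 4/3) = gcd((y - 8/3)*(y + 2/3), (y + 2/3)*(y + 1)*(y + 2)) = y + 2/3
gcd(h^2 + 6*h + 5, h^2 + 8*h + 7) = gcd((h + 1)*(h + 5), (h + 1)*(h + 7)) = h + 1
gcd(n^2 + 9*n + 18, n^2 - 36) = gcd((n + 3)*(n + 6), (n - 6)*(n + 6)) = n + 6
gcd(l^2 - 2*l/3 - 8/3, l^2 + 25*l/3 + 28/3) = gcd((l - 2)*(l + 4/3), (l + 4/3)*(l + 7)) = l + 4/3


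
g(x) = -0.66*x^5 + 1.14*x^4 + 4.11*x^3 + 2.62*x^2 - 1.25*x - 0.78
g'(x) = -3.3*x^4 + 4.56*x^3 + 12.33*x^2 + 5.24*x - 1.25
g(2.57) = 58.81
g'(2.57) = 27.10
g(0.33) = -0.75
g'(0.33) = 1.95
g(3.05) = 60.85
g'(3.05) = -26.76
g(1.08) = 6.68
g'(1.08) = 20.05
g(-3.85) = 617.06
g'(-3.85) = -823.92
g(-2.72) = 99.96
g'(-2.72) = -196.67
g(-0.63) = 0.26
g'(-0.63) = -1.32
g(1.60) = 21.31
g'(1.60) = 35.75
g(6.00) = -2680.92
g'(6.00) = -2817.77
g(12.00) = -133126.50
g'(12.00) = -58711.97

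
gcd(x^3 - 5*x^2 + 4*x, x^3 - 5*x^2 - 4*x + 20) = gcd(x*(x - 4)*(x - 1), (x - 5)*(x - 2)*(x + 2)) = 1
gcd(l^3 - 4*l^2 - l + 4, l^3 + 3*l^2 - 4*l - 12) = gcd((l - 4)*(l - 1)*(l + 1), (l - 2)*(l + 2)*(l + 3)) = 1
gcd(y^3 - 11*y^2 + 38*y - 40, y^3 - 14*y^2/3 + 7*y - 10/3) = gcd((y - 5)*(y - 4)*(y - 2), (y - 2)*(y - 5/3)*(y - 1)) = y - 2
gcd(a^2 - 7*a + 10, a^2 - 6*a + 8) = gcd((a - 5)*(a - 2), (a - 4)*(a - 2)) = a - 2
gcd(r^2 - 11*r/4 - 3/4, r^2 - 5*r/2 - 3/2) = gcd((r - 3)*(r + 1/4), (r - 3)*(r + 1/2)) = r - 3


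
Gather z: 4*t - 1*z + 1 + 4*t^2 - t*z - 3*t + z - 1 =4*t^2 - t*z + t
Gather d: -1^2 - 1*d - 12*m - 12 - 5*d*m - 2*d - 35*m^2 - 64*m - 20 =d*(-5*m - 3) - 35*m^2 - 76*m - 33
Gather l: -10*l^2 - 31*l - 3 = -10*l^2 - 31*l - 3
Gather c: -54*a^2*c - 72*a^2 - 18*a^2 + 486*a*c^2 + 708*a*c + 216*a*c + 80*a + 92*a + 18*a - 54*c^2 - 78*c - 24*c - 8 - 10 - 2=-90*a^2 + 190*a + c^2*(486*a - 54) + c*(-54*a^2 + 924*a - 102) - 20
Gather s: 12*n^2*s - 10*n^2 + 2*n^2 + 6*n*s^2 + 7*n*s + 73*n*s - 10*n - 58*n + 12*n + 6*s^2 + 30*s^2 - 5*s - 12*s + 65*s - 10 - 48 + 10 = -8*n^2 - 56*n + s^2*(6*n + 36) + s*(12*n^2 + 80*n + 48) - 48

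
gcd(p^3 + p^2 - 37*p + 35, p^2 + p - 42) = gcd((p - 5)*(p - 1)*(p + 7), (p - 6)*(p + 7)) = p + 7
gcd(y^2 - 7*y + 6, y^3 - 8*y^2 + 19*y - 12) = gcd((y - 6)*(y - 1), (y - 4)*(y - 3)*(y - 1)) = y - 1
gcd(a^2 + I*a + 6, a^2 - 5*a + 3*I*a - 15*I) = a + 3*I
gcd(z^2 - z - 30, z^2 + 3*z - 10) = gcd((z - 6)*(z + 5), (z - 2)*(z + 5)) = z + 5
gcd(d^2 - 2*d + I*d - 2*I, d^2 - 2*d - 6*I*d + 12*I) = d - 2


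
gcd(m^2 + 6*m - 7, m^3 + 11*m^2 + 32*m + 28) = m + 7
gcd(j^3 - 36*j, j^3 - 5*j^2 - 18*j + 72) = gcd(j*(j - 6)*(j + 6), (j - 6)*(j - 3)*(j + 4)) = j - 6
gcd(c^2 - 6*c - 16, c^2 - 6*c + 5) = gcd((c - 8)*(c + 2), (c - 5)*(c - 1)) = 1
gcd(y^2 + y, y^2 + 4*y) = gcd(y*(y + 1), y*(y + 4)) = y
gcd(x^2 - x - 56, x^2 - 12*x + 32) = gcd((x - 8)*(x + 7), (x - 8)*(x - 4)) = x - 8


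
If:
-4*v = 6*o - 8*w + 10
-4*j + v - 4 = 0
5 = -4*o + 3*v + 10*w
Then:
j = -7*w/34 - 73/68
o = 32*w/17 - 25/17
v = -14*w/17 - 5/17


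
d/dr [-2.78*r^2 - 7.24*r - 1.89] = -5.56*r - 7.24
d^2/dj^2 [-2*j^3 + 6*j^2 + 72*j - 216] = 12 - 12*j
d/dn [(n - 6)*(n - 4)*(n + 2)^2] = 4*n^3 - 18*n^2 - 24*n + 56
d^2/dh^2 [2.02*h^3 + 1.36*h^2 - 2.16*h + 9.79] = 12.12*h + 2.72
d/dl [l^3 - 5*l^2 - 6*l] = 3*l^2 - 10*l - 6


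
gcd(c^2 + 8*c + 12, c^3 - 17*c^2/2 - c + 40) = c + 2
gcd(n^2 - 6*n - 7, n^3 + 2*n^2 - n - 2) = n + 1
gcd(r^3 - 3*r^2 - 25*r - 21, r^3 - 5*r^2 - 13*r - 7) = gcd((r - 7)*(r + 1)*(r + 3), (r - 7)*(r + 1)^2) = r^2 - 6*r - 7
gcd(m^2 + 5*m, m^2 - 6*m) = m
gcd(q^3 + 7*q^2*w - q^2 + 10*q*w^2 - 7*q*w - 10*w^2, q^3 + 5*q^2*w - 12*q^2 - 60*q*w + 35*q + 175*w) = q + 5*w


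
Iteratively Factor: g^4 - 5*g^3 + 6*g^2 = (g - 3)*(g^3 - 2*g^2) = g*(g - 3)*(g^2 - 2*g) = g*(g - 3)*(g - 2)*(g)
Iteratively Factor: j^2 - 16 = (j + 4)*(j - 4)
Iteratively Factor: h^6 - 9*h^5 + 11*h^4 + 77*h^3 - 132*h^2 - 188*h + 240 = (h - 4)*(h^5 - 5*h^4 - 9*h^3 + 41*h^2 + 32*h - 60) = (h - 4)*(h - 3)*(h^4 - 2*h^3 - 15*h^2 - 4*h + 20) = (h - 4)*(h - 3)*(h - 1)*(h^3 - h^2 - 16*h - 20) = (h - 5)*(h - 4)*(h - 3)*(h - 1)*(h^2 + 4*h + 4) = (h - 5)*(h - 4)*(h - 3)*(h - 1)*(h + 2)*(h + 2)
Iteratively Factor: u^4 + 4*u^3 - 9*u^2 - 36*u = (u + 3)*(u^3 + u^2 - 12*u) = (u - 3)*(u + 3)*(u^2 + 4*u) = (u - 3)*(u + 3)*(u + 4)*(u)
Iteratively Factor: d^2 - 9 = (d - 3)*(d + 3)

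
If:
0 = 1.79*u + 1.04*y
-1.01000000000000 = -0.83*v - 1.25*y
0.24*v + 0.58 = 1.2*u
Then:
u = 1.51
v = 5.13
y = -2.60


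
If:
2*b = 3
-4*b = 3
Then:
No Solution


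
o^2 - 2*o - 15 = (o - 5)*(o + 3)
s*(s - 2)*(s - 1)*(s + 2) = s^4 - s^3 - 4*s^2 + 4*s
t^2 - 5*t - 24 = (t - 8)*(t + 3)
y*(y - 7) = y^2 - 7*y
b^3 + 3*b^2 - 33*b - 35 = (b - 5)*(b + 1)*(b + 7)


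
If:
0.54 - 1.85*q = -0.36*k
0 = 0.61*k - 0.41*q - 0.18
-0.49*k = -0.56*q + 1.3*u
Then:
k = 0.57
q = 0.40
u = -0.04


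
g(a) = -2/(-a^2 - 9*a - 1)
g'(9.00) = 0.00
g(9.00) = 0.01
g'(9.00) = 0.00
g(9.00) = 0.01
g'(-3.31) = -0.01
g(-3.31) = -0.11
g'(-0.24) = -14.02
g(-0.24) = -1.81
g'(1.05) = -0.17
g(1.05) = 0.17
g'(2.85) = -0.02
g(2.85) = 0.06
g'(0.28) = -1.48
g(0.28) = 0.56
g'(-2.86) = -0.02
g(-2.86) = -0.12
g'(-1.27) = -0.17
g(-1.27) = -0.23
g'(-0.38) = -3.18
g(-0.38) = -0.88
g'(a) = -2*(2*a + 9)/(-a^2 - 9*a - 1)^2 = 2*(-2*a - 9)/(a^2 + 9*a + 1)^2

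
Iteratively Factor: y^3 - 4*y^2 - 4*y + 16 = (y - 4)*(y^2 - 4) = (y - 4)*(y - 2)*(y + 2)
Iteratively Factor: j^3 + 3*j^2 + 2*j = (j + 1)*(j^2 + 2*j) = (j + 1)*(j + 2)*(j)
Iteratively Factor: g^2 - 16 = (g + 4)*(g - 4)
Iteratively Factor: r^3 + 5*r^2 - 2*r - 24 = (r + 3)*(r^2 + 2*r - 8) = (r + 3)*(r + 4)*(r - 2)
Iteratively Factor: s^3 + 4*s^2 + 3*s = (s + 1)*(s^2 + 3*s) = s*(s + 1)*(s + 3)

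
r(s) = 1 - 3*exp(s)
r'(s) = -3*exp(s)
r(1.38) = -10.92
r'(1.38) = -11.92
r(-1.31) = 0.19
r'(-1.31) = -0.81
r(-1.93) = 0.56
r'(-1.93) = -0.44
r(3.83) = -137.19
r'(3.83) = -138.19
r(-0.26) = -1.31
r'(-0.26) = -2.31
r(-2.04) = 0.61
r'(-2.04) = -0.39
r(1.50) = -12.45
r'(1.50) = -13.45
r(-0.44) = -0.93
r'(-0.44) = -1.93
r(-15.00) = 1.00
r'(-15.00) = 0.00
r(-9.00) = 1.00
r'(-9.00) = 0.00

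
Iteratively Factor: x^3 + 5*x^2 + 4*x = (x)*(x^2 + 5*x + 4) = x*(x + 4)*(x + 1)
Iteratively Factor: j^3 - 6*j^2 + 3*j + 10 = (j - 2)*(j^2 - 4*j - 5) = (j - 5)*(j - 2)*(j + 1)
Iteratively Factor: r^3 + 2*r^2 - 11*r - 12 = (r + 4)*(r^2 - 2*r - 3) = (r - 3)*(r + 4)*(r + 1)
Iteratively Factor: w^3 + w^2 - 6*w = (w)*(w^2 + w - 6) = w*(w + 3)*(w - 2)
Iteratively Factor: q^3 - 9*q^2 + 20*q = (q - 4)*(q^2 - 5*q) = (q - 5)*(q - 4)*(q)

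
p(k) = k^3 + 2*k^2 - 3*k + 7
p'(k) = 3*k^2 + 4*k - 3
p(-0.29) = 8.01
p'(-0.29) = -3.91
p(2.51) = 27.88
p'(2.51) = 25.94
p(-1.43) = 12.46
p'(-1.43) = -2.59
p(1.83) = 14.34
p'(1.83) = 14.37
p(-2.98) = 7.24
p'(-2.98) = 11.72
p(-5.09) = -57.79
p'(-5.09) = 54.36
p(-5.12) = -59.43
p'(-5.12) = 55.16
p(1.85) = 14.63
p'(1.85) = 14.67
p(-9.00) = -533.00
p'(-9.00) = 204.00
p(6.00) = 277.00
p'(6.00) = 129.00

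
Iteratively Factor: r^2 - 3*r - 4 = (r + 1)*(r - 4)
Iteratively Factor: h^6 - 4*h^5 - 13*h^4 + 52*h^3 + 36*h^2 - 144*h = (h)*(h^5 - 4*h^4 - 13*h^3 + 52*h^2 + 36*h - 144) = h*(h - 3)*(h^4 - h^3 - 16*h^2 + 4*h + 48) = h*(h - 3)*(h + 2)*(h^3 - 3*h^2 - 10*h + 24) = h*(h - 3)*(h - 2)*(h + 2)*(h^2 - h - 12) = h*(h - 4)*(h - 3)*(h - 2)*(h + 2)*(h + 3)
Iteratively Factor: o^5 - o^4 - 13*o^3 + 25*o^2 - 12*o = (o)*(o^4 - o^3 - 13*o^2 + 25*o - 12) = o*(o - 1)*(o^3 - 13*o + 12) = o*(o - 1)^2*(o^2 + o - 12) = o*(o - 1)^2*(o + 4)*(o - 3)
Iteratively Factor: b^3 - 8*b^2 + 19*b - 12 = (b - 1)*(b^2 - 7*b + 12) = (b - 3)*(b - 1)*(b - 4)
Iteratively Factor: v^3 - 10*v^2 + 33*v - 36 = (v - 3)*(v^2 - 7*v + 12) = (v - 4)*(v - 3)*(v - 3)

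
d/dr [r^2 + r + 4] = 2*r + 1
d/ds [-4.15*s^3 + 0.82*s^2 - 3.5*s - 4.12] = -12.45*s^2 + 1.64*s - 3.5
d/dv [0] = 0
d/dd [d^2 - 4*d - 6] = 2*d - 4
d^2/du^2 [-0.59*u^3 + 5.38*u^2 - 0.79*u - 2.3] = 10.76 - 3.54*u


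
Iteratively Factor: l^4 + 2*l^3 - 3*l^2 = (l)*(l^3 + 2*l^2 - 3*l) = l*(l + 3)*(l^2 - l) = l^2*(l + 3)*(l - 1)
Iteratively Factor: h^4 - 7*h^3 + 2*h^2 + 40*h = (h - 4)*(h^3 - 3*h^2 - 10*h) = (h - 5)*(h - 4)*(h^2 + 2*h) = h*(h - 5)*(h - 4)*(h + 2)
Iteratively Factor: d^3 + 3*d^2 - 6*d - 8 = (d + 1)*(d^2 + 2*d - 8) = (d - 2)*(d + 1)*(d + 4)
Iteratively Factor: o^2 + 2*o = (o + 2)*(o)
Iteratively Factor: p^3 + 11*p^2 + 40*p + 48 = (p + 4)*(p^2 + 7*p + 12) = (p + 3)*(p + 4)*(p + 4)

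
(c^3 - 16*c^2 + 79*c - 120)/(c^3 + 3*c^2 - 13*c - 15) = (c^2 - 13*c + 40)/(c^2 + 6*c + 5)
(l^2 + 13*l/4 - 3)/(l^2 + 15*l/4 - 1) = (4*l - 3)/(4*l - 1)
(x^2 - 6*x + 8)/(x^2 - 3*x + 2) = (x - 4)/(x - 1)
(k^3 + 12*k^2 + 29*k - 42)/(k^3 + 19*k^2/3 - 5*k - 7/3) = 3*(k + 6)/(3*k + 1)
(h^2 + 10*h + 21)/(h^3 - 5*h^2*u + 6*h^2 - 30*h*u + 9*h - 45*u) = (-h - 7)/(-h^2 + 5*h*u - 3*h + 15*u)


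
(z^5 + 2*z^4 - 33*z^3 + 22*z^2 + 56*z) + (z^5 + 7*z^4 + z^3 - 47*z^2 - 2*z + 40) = 2*z^5 + 9*z^4 - 32*z^3 - 25*z^2 + 54*z + 40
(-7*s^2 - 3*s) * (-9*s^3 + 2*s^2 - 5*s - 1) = 63*s^5 + 13*s^4 + 29*s^3 + 22*s^2 + 3*s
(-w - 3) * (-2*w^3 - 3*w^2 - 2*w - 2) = 2*w^4 + 9*w^3 + 11*w^2 + 8*w + 6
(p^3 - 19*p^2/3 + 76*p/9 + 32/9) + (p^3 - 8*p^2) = 2*p^3 - 43*p^2/3 + 76*p/9 + 32/9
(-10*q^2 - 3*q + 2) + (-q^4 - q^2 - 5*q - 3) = -q^4 - 11*q^2 - 8*q - 1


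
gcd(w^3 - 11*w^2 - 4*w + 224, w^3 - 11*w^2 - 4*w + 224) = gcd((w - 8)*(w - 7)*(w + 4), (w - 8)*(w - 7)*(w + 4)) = w^3 - 11*w^2 - 4*w + 224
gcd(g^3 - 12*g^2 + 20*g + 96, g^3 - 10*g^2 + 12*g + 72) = g^2 - 4*g - 12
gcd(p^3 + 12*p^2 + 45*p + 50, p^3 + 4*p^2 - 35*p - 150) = p^2 + 10*p + 25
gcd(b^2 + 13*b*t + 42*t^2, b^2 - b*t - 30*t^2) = 1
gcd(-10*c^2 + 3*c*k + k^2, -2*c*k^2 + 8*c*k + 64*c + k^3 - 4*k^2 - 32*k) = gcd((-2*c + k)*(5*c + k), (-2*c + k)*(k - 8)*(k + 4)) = 2*c - k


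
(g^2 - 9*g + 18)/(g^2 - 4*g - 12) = (g - 3)/(g + 2)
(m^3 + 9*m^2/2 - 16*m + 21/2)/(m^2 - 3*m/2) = m + 6 - 7/m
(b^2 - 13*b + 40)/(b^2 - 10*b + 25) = (b - 8)/(b - 5)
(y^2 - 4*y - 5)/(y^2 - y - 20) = (y + 1)/(y + 4)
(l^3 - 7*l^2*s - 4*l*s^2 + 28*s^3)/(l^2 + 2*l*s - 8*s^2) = (l^2 - 5*l*s - 14*s^2)/(l + 4*s)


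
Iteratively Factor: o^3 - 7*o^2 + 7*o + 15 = (o - 5)*(o^2 - 2*o - 3) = (o - 5)*(o + 1)*(o - 3)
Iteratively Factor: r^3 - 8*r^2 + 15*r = (r - 3)*(r^2 - 5*r) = (r - 5)*(r - 3)*(r)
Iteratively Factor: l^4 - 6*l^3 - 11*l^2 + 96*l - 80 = (l + 4)*(l^3 - 10*l^2 + 29*l - 20) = (l - 1)*(l + 4)*(l^2 - 9*l + 20) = (l - 5)*(l - 1)*(l + 4)*(l - 4)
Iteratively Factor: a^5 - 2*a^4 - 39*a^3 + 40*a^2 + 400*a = (a - 5)*(a^4 + 3*a^3 - 24*a^2 - 80*a) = a*(a - 5)*(a^3 + 3*a^2 - 24*a - 80) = a*(a - 5)*(a + 4)*(a^2 - a - 20) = a*(a - 5)^2*(a + 4)*(a + 4)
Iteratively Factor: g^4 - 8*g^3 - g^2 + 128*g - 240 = (g - 5)*(g^3 - 3*g^2 - 16*g + 48) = (g - 5)*(g - 3)*(g^2 - 16) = (g - 5)*(g - 3)*(g + 4)*(g - 4)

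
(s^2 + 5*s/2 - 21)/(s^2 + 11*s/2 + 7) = (2*s^2 + 5*s - 42)/(2*s^2 + 11*s + 14)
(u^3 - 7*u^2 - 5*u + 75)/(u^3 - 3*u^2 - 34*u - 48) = (u^2 - 10*u + 25)/(u^2 - 6*u - 16)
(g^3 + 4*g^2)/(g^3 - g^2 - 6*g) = g*(g + 4)/(g^2 - g - 6)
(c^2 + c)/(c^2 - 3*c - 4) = c/(c - 4)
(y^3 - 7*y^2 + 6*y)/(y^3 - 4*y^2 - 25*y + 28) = y*(y - 6)/(y^2 - 3*y - 28)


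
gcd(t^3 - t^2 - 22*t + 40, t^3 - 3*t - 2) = t - 2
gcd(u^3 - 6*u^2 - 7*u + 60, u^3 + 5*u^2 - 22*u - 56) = u - 4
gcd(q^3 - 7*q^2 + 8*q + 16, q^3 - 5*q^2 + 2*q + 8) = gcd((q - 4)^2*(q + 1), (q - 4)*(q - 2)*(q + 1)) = q^2 - 3*q - 4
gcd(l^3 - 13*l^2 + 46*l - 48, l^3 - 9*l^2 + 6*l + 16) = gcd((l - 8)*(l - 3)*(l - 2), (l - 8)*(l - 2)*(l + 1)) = l^2 - 10*l + 16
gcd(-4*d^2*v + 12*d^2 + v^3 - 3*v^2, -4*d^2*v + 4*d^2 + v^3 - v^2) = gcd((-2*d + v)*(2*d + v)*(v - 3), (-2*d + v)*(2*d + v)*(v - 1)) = -4*d^2 + v^2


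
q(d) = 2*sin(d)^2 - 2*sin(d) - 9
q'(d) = 4*sin(d)*cos(d) - 2*cos(d)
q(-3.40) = -9.38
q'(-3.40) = 0.95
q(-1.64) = -5.01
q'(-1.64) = 0.41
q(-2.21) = -6.11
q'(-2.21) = 3.11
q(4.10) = -6.02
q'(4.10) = 3.03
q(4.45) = -5.20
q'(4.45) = 1.52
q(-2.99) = -8.65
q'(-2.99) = 2.57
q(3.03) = -9.20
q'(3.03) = 1.54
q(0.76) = -9.43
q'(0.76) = 0.55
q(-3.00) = -8.68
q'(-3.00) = 2.54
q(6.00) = -8.29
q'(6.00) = -2.99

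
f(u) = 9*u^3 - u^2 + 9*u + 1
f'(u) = 27*u^2 - 2*u + 9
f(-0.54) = -5.57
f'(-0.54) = 17.95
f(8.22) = 5006.12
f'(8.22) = 1816.91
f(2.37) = 136.52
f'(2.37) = 155.92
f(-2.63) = -193.31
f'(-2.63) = 201.02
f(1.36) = 34.03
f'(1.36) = 56.22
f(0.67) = 9.29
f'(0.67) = 19.78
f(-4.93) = -1146.08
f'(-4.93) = 675.09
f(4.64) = 920.31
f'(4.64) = 581.02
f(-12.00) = -15803.00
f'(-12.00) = 3921.00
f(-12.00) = -15803.00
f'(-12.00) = 3921.00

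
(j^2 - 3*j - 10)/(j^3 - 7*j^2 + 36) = (j - 5)/(j^2 - 9*j + 18)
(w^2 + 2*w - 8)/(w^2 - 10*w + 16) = (w + 4)/(w - 8)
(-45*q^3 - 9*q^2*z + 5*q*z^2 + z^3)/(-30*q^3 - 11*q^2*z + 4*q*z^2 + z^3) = (3*q + z)/(2*q + z)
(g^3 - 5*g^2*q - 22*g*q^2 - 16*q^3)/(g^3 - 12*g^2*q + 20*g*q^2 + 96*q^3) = (-g - q)/(-g + 6*q)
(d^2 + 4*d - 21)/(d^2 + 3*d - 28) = (d - 3)/(d - 4)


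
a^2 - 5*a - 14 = (a - 7)*(a + 2)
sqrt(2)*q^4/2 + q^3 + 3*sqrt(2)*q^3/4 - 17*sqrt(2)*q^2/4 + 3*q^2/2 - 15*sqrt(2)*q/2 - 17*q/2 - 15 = (q - 3)*(q + 5/2)*(q + sqrt(2))*(sqrt(2)*q/2 + sqrt(2))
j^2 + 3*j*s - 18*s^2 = (j - 3*s)*(j + 6*s)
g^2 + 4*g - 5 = (g - 1)*(g + 5)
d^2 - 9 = (d - 3)*(d + 3)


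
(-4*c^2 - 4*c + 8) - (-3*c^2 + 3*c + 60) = -c^2 - 7*c - 52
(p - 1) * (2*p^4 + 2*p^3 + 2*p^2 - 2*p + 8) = 2*p^5 - 4*p^2 + 10*p - 8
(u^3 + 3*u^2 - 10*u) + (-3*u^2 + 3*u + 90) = u^3 - 7*u + 90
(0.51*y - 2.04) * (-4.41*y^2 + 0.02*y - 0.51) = -2.2491*y^3 + 9.0066*y^2 - 0.3009*y + 1.0404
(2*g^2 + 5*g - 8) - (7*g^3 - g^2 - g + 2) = -7*g^3 + 3*g^2 + 6*g - 10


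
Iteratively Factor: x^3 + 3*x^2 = (x)*(x^2 + 3*x) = x*(x + 3)*(x)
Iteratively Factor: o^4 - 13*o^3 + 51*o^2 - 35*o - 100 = (o + 1)*(o^3 - 14*o^2 + 65*o - 100) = (o - 5)*(o + 1)*(o^2 - 9*o + 20) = (o - 5)*(o - 4)*(o + 1)*(o - 5)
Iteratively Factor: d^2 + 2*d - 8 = (d - 2)*(d + 4)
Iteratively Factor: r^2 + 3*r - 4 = (r - 1)*(r + 4)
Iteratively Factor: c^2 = (c)*(c)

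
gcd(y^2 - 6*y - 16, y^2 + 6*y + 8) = y + 2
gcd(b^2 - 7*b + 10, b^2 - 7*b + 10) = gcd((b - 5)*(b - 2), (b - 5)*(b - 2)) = b^2 - 7*b + 10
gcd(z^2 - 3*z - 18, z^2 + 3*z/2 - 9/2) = z + 3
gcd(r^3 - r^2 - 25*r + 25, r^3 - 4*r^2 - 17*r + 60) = r - 5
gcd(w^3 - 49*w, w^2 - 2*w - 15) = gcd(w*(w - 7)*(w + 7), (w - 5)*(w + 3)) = 1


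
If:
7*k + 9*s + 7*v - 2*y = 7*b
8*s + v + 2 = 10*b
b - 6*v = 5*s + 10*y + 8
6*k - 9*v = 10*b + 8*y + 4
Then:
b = -1492*y/5 - 2341/10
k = -308*y/5 - 242/5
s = -2046*y/5 - 3213/10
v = 1448*y/5 + 1137/5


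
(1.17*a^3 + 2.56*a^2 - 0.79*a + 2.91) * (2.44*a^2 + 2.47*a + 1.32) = 2.8548*a^5 + 9.1363*a^4 + 5.94*a^3 + 8.5283*a^2 + 6.1449*a + 3.8412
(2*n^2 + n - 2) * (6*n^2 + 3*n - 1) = 12*n^4 + 12*n^3 - 11*n^2 - 7*n + 2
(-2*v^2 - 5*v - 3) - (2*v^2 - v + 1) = -4*v^2 - 4*v - 4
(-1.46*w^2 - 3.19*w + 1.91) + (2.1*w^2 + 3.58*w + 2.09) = 0.64*w^2 + 0.39*w + 4.0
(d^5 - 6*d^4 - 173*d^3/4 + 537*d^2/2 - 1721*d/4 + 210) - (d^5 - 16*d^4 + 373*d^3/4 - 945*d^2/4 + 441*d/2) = 10*d^4 - 273*d^3/2 + 2019*d^2/4 - 2603*d/4 + 210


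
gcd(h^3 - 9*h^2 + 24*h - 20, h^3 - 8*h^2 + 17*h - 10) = h^2 - 7*h + 10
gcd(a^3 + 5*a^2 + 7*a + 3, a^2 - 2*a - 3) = a + 1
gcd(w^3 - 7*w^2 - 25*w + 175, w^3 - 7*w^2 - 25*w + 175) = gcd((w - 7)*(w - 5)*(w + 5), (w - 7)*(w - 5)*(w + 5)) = w^3 - 7*w^2 - 25*w + 175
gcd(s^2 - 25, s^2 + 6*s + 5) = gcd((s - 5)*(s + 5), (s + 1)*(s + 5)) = s + 5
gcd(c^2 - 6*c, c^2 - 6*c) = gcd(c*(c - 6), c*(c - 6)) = c^2 - 6*c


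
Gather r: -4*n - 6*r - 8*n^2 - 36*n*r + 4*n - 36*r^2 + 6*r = -8*n^2 - 36*n*r - 36*r^2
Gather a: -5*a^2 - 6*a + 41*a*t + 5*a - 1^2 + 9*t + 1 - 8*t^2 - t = -5*a^2 + a*(41*t - 1) - 8*t^2 + 8*t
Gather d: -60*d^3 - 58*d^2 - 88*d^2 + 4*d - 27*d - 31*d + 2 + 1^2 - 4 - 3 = -60*d^3 - 146*d^2 - 54*d - 4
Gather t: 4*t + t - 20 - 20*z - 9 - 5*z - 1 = 5*t - 25*z - 30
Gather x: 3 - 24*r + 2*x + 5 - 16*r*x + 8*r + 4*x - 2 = -16*r + x*(6 - 16*r) + 6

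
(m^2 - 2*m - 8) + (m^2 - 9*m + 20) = 2*m^2 - 11*m + 12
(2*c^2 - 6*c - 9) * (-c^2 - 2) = -2*c^4 + 6*c^3 + 5*c^2 + 12*c + 18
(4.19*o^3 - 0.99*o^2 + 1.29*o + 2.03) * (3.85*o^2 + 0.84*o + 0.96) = 16.1315*o^5 - 0.2919*o^4 + 8.1573*o^3 + 7.9487*o^2 + 2.9436*o + 1.9488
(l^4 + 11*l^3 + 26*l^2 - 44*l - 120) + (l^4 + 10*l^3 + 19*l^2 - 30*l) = 2*l^4 + 21*l^3 + 45*l^2 - 74*l - 120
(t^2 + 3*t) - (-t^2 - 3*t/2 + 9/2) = 2*t^2 + 9*t/2 - 9/2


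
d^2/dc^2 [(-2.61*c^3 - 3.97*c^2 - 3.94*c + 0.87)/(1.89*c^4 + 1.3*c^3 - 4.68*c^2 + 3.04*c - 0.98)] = (-18.646362*c^9 - 85.0874219999998*c^8 - 365.93046*c^7 + 1.80151599999988*c^6 + 452.863524*c^5 + 36.5368560000002*c^4 - 560.170136*c^3 + 249.964536*c^2 + 25.766928*c - 23.001624)/(6.751269*c^12 + 13.93119*c^11 - 40.569984*c^10 - 34.218008*c^9 + 134.772714*c^8 - 74.951448*c^7 - 114.034344*c^6 + 237.78192*c^5 - 211.937412*c^4 + 115.49596*c^3 - 40.65432*c^2 + 8.758848*c - 0.941192)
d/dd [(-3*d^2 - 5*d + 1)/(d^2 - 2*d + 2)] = (11*d^2 - 14*d - 8)/(d^4 - 4*d^3 + 8*d^2 - 8*d + 4)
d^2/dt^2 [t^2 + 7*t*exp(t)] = 7*t*exp(t) + 14*exp(t) + 2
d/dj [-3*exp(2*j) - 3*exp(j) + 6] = (-6*exp(j) - 3)*exp(j)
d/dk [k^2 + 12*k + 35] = 2*k + 12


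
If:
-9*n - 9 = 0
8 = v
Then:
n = -1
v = 8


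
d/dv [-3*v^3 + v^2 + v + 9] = -9*v^2 + 2*v + 1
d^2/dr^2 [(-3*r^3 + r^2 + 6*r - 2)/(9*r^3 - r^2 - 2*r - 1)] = 2*(54*r^6 + 1296*r^5 - 1242*r^4 + 310*r^3 + 405*r^2 - 93*r - 17)/(729*r^9 - 243*r^8 - 459*r^7 - 136*r^6 + 156*r^5 + 93*r^4 + 7*r^3 - 15*r^2 - 6*r - 1)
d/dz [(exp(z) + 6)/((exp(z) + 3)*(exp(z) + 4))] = (-exp(2*z) - 12*exp(z) - 30)*exp(z)/(exp(4*z) + 14*exp(3*z) + 73*exp(2*z) + 168*exp(z) + 144)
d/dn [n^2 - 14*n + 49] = 2*n - 14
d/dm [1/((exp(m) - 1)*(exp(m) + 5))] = 2*(-exp(m) - 2)*exp(m)/(exp(4*m) + 8*exp(3*m) + 6*exp(2*m) - 40*exp(m) + 25)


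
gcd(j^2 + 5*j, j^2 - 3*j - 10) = 1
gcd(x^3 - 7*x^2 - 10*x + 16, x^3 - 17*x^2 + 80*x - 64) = x^2 - 9*x + 8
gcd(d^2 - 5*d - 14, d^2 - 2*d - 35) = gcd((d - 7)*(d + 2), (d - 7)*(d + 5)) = d - 7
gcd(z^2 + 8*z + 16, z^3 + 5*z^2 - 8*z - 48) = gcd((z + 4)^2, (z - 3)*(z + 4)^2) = z^2 + 8*z + 16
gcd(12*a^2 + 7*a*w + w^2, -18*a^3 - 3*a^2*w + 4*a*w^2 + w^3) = 3*a + w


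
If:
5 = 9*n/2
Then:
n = 10/9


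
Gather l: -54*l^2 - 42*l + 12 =-54*l^2 - 42*l + 12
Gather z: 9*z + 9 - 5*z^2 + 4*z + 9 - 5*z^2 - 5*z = -10*z^2 + 8*z + 18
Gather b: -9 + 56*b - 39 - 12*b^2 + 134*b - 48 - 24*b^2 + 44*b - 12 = -36*b^2 + 234*b - 108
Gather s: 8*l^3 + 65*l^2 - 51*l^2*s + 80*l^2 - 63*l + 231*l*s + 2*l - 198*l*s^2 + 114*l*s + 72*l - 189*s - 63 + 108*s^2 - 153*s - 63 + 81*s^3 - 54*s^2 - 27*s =8*l^3 + 145*l^2 + 11*l + 81*s^3 + s^2*(54 - 198*l) + s*(-51*l^2 + 345*l - 369) - 126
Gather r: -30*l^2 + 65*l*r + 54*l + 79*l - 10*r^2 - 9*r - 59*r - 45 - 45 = -30*l^2 + 133*l - 10*r^2 + r*(65*l - 68) - 90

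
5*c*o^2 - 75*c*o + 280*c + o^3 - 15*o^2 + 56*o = (5*c + o)*(o - 8)*(o - 7)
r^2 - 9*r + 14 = (r - 7)*(r - 2)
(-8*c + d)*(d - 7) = -8*c*d + 56*c + d^2 - 7*d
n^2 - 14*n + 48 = (n - 8)*(n - 6)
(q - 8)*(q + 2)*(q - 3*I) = q^3 - 6*q^2 - 3*I*q^2 - 16*q + 18*I*q + 48*I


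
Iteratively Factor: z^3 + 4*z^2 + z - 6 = (z + 2)*(z^2 + 2*z - 3) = (z - 1)*(z + 2)*(z + 3)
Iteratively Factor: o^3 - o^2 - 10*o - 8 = (o + 2)*(o^2 - 3*o - 4) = (o + 1)*(o + 2)*(o - 4)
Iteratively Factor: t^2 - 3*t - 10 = (t + 2)*(t - 5)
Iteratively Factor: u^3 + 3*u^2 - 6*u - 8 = (u + 4)*(u^2 - u - 2) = (u + 1)*(u + 4)*(u - 2)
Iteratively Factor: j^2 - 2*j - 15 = (j - 5)*(j + 3)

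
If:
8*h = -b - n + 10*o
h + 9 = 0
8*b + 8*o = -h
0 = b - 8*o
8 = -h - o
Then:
No Solution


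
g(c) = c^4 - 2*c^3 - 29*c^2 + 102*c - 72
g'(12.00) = 5454.00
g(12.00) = 14256.00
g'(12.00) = 5454.00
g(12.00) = 14256.00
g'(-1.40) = 160.46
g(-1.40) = -262.31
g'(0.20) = 90.19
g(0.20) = -52.77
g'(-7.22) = -1297.48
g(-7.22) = 1149.94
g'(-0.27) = 117.14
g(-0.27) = -101.61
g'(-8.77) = -2548.92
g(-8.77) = 4067.63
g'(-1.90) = 163.10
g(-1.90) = -343.74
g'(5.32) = 225.90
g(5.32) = 149.76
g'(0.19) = 90.79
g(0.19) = -53.68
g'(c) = 4*c^3 - 6*c^2 - 58*c + 102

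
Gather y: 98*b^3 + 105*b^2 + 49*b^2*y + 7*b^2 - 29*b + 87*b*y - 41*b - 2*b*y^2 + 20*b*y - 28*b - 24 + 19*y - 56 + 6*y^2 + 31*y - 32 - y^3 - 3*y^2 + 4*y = 98*b^3 + 112*b^2 - 98*b - y^3 + y^2*(3 - 2*b) + y*(49*b^2 + 107*b + 54) - 112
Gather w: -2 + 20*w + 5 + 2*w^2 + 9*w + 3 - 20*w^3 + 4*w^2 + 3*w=-20*w^3 + 6*w^2 + 32*w + 6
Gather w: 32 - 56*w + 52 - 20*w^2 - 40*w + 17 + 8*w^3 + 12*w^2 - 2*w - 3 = 8*w^3 - 8*w^2 - 98*w + 98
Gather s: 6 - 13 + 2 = -5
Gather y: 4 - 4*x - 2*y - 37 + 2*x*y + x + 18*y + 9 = -3*x + y*(2*x + 16) - 24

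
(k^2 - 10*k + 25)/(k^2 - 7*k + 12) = (k^2 - 10*k + 25)/(k^2 - 7*k + 12)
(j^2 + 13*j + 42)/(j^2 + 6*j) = (j + 7)/j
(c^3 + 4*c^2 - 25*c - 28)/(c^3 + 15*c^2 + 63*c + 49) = (c - 4)/(c + 7)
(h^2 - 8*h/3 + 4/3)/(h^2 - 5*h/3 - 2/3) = (3*h - 2)/(3*h + 1)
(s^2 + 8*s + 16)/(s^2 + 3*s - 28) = (s^2 + 8*s + 16)/(s^2 + 3*s - 28)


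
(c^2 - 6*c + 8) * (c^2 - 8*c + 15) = c^4 - 14*c^3 + 71*c^2 - 154*c + 120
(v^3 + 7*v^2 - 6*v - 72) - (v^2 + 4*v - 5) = v^3 + 6*v^2 - 10*v - 67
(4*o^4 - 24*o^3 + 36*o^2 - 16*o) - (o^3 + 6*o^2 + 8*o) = 4*o^4 - 25*o^3 + 30*o^2 - 24*o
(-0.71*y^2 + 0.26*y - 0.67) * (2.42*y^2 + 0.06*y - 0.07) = -1.7182*y^4 + 0.5866*y^3 - 1.5561*y^2 - 0.0584*y + 0.0469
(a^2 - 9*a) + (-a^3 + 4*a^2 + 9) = -a^3 + 5*a^2 - 9*a + 9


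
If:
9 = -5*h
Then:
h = -9/5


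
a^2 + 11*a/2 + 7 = (a + 2)*(a + 7/2)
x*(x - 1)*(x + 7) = x^3 + 6*x^2 - 7*x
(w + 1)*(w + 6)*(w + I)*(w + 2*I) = w^4 + 7*w^3 + 3*I*w^3 + 4*w^2 + 21*I*w^2 - 14*w + 18*I*w - 12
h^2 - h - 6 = (h - 3)*(h + 2)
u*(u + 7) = u^2 + 7*u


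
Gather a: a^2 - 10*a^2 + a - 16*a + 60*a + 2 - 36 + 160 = -9*a^2 + 45*a + 126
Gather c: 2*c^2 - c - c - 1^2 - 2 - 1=2*c^2 - 2*c - 4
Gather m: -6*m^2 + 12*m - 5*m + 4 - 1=-6*m^2 + 7*m + 3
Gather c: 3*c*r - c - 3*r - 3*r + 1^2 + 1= c*(3*r - 1) - 6*r + 2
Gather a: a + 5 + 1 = a + 6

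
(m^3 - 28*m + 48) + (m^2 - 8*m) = m^3 + m^2 - 36*m + 48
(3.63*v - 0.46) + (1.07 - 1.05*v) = 2.58*v + 0.61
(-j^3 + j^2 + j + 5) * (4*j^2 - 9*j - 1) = -4*j^5 + 13*j^4 - 4*j^3 + 10*j^2 - 46*j - 5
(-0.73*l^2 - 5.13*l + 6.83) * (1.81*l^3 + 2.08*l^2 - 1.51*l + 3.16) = -1.3213*l^5 - 10.8037*l^4 + 2.7942*l^3 + 19.6459*l^2 - 26.5241*l + 21.5828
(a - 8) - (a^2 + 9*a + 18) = -a^2 - 8*a - 26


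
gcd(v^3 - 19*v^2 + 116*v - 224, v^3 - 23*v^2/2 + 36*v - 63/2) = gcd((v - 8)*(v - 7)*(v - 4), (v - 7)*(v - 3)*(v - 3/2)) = v - 7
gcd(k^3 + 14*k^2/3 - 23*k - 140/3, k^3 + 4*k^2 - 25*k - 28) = k^2 + 3*k - 28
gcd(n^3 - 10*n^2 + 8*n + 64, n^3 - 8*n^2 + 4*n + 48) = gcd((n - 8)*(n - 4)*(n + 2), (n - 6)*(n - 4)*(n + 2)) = n^2 - 2*n - 8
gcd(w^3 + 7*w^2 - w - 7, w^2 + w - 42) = w + 7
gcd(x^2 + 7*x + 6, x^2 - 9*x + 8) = 1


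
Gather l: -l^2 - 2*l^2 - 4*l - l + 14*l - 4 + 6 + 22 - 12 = -3*l^2 + 9*l + 12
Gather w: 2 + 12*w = 12*w + 2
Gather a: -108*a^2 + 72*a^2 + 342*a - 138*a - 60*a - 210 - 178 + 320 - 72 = -36*a^2 + 144*a - 140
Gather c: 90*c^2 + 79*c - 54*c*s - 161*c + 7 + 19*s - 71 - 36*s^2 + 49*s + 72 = 90*c^2 + c*(-54*s - 82) - 36*s^2 + 68*s + 8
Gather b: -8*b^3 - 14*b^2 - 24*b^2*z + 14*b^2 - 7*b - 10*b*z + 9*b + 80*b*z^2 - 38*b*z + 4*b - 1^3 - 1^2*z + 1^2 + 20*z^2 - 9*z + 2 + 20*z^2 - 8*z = -8*b^3 - 24*b^2*z + b*(80*z^2 - 48*z + 6) + 40*z^2 - 18*z + 2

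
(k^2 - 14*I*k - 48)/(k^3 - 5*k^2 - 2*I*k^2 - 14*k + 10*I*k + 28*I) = (k^2 - 14*I*k - 48)/(k^3 + k^2*(-5 - 2*I) + k*(-14 + 10*I) + 28*I)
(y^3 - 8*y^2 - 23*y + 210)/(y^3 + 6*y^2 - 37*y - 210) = (y - 7)/(y + 7)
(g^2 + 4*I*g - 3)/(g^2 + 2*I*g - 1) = (g + 3*I)/(g + I)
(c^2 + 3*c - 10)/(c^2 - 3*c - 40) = (c - 2)/(c - 8)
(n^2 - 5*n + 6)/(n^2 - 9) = (n - 2)/(n + 3)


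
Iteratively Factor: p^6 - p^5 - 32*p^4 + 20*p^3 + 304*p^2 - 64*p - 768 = (p - 4)*(p^5 + 3*p^4 - 20*p^3 - 60*p^2 + 64*p + 192) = (p - 4)*(p + 2)*(p^4 + p^3 - 22*p^2 - 16*p + 96) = (p - 4)*(p - 2)*(p + 2)*(p^3 + 3*p^2 - 16*p - 48) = (p - 4)*(p - 2)*(p + 2)*(p + 3)*(p^2 - 16) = (p - 4)^2*(p - 2)*(p + 2)*(p + 3)*(p + 4)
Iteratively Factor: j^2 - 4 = (j - 2)*(j + 2)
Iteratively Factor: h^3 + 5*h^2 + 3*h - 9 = (h - 1)*(h^2 + 6*h + 9) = (h - 1)*(h + 3)*(h + 3)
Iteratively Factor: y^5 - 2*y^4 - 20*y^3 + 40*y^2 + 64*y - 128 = (y + 4)*(y^4 - 6*y^3 + 4*y^2 + 24*y - 32) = (y - 2)*(y + 4)*(y^3 - 4*y^2 - 4*y + 16) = (y - 2)*(y + 2)*(y + 4)*(y^2 - 6*y + 8) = (y - 4)*(y - 2)*(y + 2)*(y + 4)*(y - 2)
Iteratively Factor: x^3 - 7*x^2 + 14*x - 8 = (x - 1)*(x^2 - 6*x + 8) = (x - 2)*(x - 1)*(x - 4)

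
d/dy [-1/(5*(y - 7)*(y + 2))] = (2*y - 5)/(5*(y - 7)^2*(y + 2)^2)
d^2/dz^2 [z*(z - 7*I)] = 2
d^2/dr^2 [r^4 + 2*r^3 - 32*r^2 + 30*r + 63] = 12*r^2 + 12*r - 64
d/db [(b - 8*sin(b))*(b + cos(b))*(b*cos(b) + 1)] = -(b - 8*sin(b))*(b + cos(b))*(b*sin(b) - cos(b)) - (b - 8*sin(b))*(b*cos(b) + 1)*(sin(b) - 1) - (b + cos(b))*(b*cos(b) + 1)*(8*cos(b) - 1)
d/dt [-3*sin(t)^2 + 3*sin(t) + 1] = -3*sin(2*t) + 3*cos(t)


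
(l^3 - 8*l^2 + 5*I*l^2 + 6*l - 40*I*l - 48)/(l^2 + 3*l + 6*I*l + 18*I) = (l^2 - l*(8 + I) + 8*I)/(l + 3)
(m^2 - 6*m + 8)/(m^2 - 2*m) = (m - 4)/m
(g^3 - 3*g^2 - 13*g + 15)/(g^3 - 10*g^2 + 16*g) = (g^3 - 3*g^2 - 13*g + 15)/(g*(g^2 - 10*g + 16))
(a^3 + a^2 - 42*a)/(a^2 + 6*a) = (a^2 + a - 42)/(a + 6)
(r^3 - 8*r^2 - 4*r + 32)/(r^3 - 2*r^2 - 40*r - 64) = (r - 2)/(r + 4)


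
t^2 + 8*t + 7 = (t + 1)*(t + 7)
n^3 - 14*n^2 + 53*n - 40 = (n - 8)*(n - 5)*(n - 1)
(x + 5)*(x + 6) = x^2 + 11*x + 30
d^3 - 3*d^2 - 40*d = d*(d - 8)*(d + 5)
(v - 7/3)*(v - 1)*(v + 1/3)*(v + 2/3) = v^4 - 7*v^3/3 - 7*v^2/9 + 43*v/27 + 14/27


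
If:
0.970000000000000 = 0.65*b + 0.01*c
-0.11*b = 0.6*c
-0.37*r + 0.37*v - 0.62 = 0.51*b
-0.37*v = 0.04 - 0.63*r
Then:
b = 1.50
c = -0.27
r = 5.47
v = 9.21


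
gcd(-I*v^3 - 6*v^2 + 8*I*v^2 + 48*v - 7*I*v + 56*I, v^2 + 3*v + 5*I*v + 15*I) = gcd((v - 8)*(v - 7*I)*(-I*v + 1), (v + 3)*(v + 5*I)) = 1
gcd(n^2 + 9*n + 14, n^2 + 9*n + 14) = n^2 + 9*n + 14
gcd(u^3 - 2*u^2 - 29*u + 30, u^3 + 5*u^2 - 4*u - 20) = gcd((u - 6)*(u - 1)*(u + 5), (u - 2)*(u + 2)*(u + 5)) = u + 5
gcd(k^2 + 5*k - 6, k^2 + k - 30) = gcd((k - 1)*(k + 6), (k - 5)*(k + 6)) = k + 6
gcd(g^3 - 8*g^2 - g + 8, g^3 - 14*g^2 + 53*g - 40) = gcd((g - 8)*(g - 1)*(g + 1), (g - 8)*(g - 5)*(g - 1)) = g^2 - 9*g + 8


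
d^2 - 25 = (d - 5)*(d + 5)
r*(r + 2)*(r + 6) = r^3 + 8*r^2 + 12*r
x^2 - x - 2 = (x - 2)*(x + 1)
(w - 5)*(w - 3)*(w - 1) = w^3 - 9*w^2 + 23*w - 15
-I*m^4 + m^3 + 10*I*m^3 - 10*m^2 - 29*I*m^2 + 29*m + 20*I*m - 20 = (m - 5)*(m - 4)*(m + I)*(-I*m + I)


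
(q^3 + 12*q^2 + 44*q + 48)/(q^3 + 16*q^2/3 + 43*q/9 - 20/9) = 9*(q^2 + 8*q + 12)/(9*q^2 + 12*q - 5)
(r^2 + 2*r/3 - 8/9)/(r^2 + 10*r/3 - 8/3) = (r + 4/3)/(r + 4)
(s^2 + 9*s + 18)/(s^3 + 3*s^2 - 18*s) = (s + 3)/(s*(s - 3))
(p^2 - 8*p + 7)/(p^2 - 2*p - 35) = (p - 1)/(p + 5)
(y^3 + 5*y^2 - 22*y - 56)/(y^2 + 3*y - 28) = y + 2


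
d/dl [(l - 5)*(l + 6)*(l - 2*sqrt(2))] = 3*l^2 - 4*sqrt(2)*l + 2*l - 30 - 2*sqrt(2)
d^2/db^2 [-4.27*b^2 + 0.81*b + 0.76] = -8.54000000000000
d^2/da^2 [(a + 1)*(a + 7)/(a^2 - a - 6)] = 2*(9*a^3 + 39*a^2 + 123*a + 37)/(a^6 - 3*a^5 - 15*a^4 + 35*a^3 + 90*a^2 - 108*a - 216)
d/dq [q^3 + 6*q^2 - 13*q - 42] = 3*q^2 + 12*q - 13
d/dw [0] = 0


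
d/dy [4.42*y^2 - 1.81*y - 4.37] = 8.84*y - 1.81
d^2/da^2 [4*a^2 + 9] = 8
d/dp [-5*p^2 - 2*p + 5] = -10*p - 2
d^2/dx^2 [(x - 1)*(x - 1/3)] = 2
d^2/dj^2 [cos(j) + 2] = -cos(j)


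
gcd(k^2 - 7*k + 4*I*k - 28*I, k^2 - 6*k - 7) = k - 7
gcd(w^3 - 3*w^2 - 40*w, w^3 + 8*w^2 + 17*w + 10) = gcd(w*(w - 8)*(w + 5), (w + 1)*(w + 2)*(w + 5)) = w + 5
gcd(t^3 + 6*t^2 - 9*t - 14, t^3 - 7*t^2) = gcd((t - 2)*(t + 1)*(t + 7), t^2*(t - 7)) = 1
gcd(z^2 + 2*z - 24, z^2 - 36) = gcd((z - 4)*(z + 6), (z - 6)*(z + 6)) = z + 6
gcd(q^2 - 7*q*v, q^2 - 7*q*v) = q^2 - 7*q*v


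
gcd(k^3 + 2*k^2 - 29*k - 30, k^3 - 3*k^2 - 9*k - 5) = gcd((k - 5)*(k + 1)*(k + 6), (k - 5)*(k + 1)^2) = k^2 - 4*k - 5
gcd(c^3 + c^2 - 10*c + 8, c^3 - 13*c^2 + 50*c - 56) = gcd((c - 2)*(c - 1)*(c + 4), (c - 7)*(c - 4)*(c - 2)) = c - 2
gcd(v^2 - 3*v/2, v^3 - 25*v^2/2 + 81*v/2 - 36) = v - 3/2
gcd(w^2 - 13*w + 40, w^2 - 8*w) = w - 8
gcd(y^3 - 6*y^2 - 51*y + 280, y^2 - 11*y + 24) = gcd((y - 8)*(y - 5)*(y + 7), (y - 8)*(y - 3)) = y - 8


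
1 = 1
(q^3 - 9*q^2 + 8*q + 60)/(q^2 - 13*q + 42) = (q^2 - 3*q - 10)/(q - 7)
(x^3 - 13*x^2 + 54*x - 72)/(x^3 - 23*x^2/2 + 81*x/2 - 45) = 2*(x - 4)/(2*x - 5)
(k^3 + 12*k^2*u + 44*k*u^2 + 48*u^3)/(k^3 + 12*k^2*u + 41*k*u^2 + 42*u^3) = (k^2 + 10*k*u + 24*u^2)/(k^2 + 10*k*u + 21*u^2)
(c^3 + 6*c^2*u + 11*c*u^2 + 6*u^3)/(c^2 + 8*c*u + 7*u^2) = (c^2 + 5*c*u + 6*u^2)/(c + 7*u)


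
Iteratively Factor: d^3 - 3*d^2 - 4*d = (d)*(d^2 - 3*d - 4) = d*(d - 4)*(d + 1)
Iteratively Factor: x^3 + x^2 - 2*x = (x)*(x^2 + x - 2) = x*(x - 1)*(x + 2)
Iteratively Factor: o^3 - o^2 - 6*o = (o)*(o^2 - o - 6) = o*(o - 3)*(o + 2)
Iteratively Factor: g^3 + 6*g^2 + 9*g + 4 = (g + 1)*(g^2 + 5*g + 4) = (g + 1)*(g + 4)*(g + 1)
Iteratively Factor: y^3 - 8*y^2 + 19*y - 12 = (y - 3)*(y^2 - 5*y + 4) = (y - 4)*(y - 3)*(y - 1)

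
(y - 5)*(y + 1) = y^2 - 4*y - 5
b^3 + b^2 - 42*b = b*(b - 6)*(b + 7)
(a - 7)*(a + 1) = a^2 - 6*a - 7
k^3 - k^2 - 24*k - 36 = (k - 6)*(k + 2)*(k + 3)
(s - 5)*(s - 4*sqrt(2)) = s^2 - 4*sqrt(2)*s - 5*s + 20*sqrt(2)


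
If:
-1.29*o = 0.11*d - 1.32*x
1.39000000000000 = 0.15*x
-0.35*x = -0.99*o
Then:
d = 72.78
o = 3.28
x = 9.27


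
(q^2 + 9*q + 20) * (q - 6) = q^3 + 3*q^2 - 34*q - 120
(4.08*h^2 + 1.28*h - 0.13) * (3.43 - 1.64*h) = -6.6912*h^3 + 11.8952*h^2 + 4.6036*h - 0.4459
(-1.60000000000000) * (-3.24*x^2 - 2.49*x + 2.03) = 5.184*x^2 + 3.984*x - 3.248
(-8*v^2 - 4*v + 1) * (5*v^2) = -40*v^4 - 20*v^3 + 5*v^2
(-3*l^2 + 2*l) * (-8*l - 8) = 24*l^3 + 8*l^2 - 16*l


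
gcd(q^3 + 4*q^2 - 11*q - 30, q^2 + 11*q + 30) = q + 5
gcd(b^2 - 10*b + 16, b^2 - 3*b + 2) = b - 2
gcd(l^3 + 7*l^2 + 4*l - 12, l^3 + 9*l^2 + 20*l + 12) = l^2 + 8*l + 12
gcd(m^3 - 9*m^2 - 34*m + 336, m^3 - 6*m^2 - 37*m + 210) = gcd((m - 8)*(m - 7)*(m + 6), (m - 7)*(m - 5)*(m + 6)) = m^2 - m - 42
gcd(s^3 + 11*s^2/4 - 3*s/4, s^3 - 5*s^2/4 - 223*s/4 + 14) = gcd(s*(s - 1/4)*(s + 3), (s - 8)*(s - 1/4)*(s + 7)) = s - 1/4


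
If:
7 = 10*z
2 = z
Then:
No Solution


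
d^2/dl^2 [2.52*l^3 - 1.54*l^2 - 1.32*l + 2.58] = 15.12*l - 3.08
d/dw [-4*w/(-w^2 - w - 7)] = 4*(7 - w^2)/(w^4 + 2*w^3 + 15*w^2 + 14*w + 49)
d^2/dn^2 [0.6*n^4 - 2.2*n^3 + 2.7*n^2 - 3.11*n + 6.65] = 7.2*n^2 - 13.2*n + 5.4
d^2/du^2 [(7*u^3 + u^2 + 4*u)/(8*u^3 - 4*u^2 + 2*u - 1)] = 2*(288*u^6 + 432*u^5 - 96*u^4 + 64*u^3 + 138*u^2 - 27*u + 9)/(512*u^9 - 768*u^8 + 768*u^7 - 640*u^6 + 384*u^5 - 192*u^4 + 80*u^3 - 24*u^2 + 6*u - 1)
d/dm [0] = 0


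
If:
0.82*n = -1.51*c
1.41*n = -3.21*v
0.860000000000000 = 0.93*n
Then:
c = -0.50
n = 0.92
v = -0.41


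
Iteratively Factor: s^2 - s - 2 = (s - 2)*(s + 1)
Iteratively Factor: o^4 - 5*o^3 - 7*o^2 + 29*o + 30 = (o - 3)*(o^3 - 2*o^2 - 13*o - 10) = (o - 3)*(o + 1)*(o^2 - 3*o - 10) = (o - 5)*(o - 3)*(o + 1)*(o + 2)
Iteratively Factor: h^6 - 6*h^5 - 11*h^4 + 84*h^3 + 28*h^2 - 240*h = (h)*(h^5 - 6*h^4 - 11*h^3 + 84*h^2 + 28*h - 240) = h*(h - 4)*(h^4 - 2*h^3 - 19*h^2 + 8*h + 60) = h*(h - 5)*(h - 4)*(h^3 + 3*h^2 - 4*h - 12) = h*(h - 5)*(h - 4)*(h + 3)*(h^2 - 4) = h*(h - 5)*(h - 4)*(h - 2)*(h + 3)*(h + 2)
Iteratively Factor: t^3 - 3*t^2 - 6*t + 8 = (t - 1)*(t^2 - 2*t - 8) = (t - 4)*(t - 1)*(t + 2)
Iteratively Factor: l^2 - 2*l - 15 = (l - 5)*(l + 3)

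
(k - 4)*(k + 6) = k^2 + 2*k - 24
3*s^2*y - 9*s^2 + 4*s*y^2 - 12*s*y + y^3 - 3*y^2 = (s + y)*(3*s + y)*(y - 3)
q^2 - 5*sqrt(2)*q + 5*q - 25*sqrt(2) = (q + 5)*(q - 5*sqrt(2))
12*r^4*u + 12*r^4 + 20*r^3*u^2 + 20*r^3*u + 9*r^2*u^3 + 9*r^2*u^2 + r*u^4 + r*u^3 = (r + u)*(2*r + u)*(6*r + u)*(r*u + r)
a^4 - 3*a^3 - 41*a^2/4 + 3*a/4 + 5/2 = (a - 5)*(a - 1/2)*(a + 1/2)*(a + 2)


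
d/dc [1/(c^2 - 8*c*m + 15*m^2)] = 2*(-c + 4*m)/(c^2 - 8*c*m + 15*m^2)^2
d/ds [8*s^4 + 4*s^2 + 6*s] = 32*s^3 + 8*s + 6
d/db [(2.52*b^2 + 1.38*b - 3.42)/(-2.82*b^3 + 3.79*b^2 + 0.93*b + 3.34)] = (7.1064*b^4 + 7.7832*b^3 - 31.8198*b^2 + 42.7572*b + 7.7898)/(7.9524*b^6 - 21.3756*b^5 + 9.1189*b^4 - 11.7882*b^3 + 26.1821*b^2 + 6.2124*b + 11.1556)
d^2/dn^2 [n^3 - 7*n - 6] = 6*n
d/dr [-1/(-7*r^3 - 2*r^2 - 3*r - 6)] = (-21*r^2 - 4*r - 3)/(7*r^3 + 2*r^2 + 3*r + 6)^2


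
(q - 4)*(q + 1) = q^2 - 3*q - 4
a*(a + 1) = a^2 + a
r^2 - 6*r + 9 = (r - 3)^2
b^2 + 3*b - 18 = (b - 3)*(b + 6)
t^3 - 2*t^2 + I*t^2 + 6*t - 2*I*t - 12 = (t - 2)*(t - 2*I)*(t + 3*I)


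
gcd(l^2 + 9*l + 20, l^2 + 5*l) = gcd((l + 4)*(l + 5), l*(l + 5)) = l + 5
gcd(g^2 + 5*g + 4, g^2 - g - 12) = 1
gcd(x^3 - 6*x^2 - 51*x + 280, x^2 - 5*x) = x - 5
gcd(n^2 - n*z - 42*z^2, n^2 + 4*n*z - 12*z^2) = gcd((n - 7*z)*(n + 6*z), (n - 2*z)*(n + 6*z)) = n + 6*z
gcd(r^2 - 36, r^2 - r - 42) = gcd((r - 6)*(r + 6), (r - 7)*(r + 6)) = r + 6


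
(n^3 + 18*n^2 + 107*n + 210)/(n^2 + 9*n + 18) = (n^2 + 12*n + 35)/(n + 3)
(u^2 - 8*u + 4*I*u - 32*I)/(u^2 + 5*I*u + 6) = (u^2 + 4*u*(-2 + I) - 32*I)/(u^2 + 5*I*u + 6)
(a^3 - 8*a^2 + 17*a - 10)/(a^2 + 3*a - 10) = (a^2 - 6*a + 5)/(a + 5)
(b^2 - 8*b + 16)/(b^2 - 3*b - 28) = (-b^2 + 8*b - 16)/(-b^2 + 3*b + 28)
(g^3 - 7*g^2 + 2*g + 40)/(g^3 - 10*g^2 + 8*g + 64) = (g - 5)/(g - 8)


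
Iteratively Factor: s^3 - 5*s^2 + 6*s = (s)*(s^2 - 5*s + 6) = s*(s - 3)*(s - 2)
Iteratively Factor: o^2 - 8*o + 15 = (o - 3)*(o - 5)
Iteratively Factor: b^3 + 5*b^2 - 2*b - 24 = (b - 2)*(b^2 + 7*b + 12) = (b - 2)*(b + 3)*(b + 4)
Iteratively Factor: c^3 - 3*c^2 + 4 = (c - 2)*(c^2 - c - 2) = (c - 2)^2*(c + 1)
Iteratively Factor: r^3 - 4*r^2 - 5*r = (r + 1)*(r^2 - 5*r) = (r - 5)*(r + 1)*(r)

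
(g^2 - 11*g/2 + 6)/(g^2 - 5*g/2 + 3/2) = (g - 4)/(g - 1)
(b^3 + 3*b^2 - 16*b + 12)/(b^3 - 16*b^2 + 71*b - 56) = (b^2 + 4*b - 12)/(b^2 - 15*b + 56)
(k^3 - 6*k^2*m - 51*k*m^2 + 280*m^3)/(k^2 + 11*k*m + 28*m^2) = (k^2 - 13*k*m + 40*m^2)/(k + 4*m)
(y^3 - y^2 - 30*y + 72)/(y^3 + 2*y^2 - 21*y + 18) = (y - 4)/(y - 1)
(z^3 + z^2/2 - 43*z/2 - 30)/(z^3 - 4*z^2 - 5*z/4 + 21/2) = 2*(z^2 - z - 20)/(2*z^2 - 11*z + 14)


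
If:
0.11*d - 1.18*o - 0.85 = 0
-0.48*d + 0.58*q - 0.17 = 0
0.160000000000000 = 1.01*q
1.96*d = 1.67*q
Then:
No Solution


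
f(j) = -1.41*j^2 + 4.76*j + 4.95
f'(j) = 4.76 - 2.82*j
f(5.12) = -7.64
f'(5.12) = -9.68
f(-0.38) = 2.94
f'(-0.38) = 5.83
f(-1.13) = -2.23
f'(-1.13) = 7.95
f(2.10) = 8.73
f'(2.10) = -1.16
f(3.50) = 4.34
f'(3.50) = -5.11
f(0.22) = 5.93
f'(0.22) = 4.14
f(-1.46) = -5.01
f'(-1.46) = 8.88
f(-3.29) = -25.97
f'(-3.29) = 14.04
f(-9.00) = -152.10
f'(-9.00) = 30.14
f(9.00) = -66.42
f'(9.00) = -20.62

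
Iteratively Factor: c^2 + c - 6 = (c - 2)*(c + 3)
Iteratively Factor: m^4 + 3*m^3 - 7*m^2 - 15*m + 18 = (m - 1)*(m^3 + 4*m^2 - 3*m - 18) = (m - 2)*(m - 1)*(m^2 + 6*m + 9) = (m - 2)*(m - 1)*(m + 3)*(m + 3)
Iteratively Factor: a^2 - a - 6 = (a - 3)*(a + 2)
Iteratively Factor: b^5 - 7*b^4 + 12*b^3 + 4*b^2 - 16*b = (b - 2)*(b^4 - 5*b^3 + 2*b^2 + 8*b) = (b - 2)^2*(b^3 - 3*b^2 - 4*b) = b*(b - 2)^2*(b^2 - 3*b - 4) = b*(b - 4)*(b - 2)^2*(b + 1)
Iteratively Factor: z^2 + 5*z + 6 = (z + 3)*(z + 2)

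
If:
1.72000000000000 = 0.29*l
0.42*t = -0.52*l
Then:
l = 5.93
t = -7.34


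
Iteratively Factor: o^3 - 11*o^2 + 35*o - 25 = (o - 5)*(o^2 - 6*o + 5) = (o - 5)^2*(o - 1)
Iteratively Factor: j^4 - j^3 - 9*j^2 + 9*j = (j - 3)*(j^3 + 2*j^2 - 3*j) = j*(j - 3)*(j^2 + 2*j - 3) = j*(j - 3)*(j - 1)*(j + 3)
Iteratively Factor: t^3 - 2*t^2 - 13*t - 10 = (t - 5)*(t^2 + 3*t + 2) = (t - 5)*(t + 1)*(t + 2)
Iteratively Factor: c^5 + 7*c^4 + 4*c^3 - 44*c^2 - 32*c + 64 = (c - 1)*(c^4 + 8*c^3 + 12*c^2 - 32*c - 64) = (c - 1)*(c + 2)*(c^3 + 6*c^2 - 32) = (c - 1)*(c + 2)*(c + 4)*(c^2 + 2*c - 8) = (c - 2)*(c - 1)*(c + 2)*(c + 4)*(c + 4)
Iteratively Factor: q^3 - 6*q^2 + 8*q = (q - 2)*(q^2 - 4*q) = q*(q - 2)*(q - 4)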